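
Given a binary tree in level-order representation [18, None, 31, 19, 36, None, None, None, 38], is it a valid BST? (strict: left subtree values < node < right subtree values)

Level-order array: [18, None, 31, 19, 36, None, None, None, 38]
Validate using subtree bounds (lo, hi): at each node, require lo < value < hi,
then recurse left with hi=value and right with lo=value.
Preorder trace (stopping at first violation):
  at node 18 with bounds (-inf, +inf): OK
  at node 31 with bounds (18, +inf): OK
  at node 19 with bounds (18, 31): OK
  at node 36 with bounds (31, +inf): OK
  at node 38 with bounds (36, +inf): OK
No violation found at any node.
Result: Valid BST


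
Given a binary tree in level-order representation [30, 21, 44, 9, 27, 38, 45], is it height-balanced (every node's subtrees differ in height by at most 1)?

Tree (level-order array): [30, 21, 44, 9, 27, 38, 45]
Definition: a tree is height-balanced if, at every node, |h(left) - h(right)| <= 1 (empty subtree has height -1).
Bottom-up per-node check:
  node 9: h_left=-1, h_right=-1, diff=0 [OK], height=0
  node 27: h_left=-1, h_right=-1, diff=0 [OK], height=0
  node 21: h_left=0, h_right=0, diff=0 [OK], height=1
  node 38: h_left=-1, h_right=-1, diff=0 [OK], height=0
  node 45: h_left=-1, h_right=-1, diff=0 [OK], height=0
  node 44: h_left=0, h_right=0, diff=0 [OK], height=1
  node 30: h_left=1, h_right=1, diff=0 [OK], height=2
All nodes satisfy the balance condition.
Result: Balanced


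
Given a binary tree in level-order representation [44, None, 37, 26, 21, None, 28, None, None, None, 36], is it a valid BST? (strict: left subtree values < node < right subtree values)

Level-order array: [44, None, 37, 26, 21, None, 28, None, None, None, 36]
Validate using subtree bounds (lo, hi): at each node, require lo < value < hi,
then recurse left with hi=value and right with lo=value.
Preorder trace (stopping at first violation):
  at node 44 with bounds (-inf, +inf): OK
  at node 37 with bounds (44, +inf): VIOLATION
Node 37 violates its bound: not (44 < 37 < +inf).
Result: Not a valid BST


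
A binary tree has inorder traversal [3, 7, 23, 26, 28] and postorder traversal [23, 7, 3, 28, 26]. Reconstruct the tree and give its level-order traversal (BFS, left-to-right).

Inorder:   [3, 7, 23, 26, 28]
Postorder: [23, 7, 3, 28, 26]
Algorithm: postorder visits root last, so walk postorder right-to-left;
each value is the root of the current inorder slice — split it at that
value, recurse on the right subtree first, then the left.
Recursive splits:
  root=26; inorder splits into left=[3, 7, 23], right=[28]
  root=28; inorder splits into left=[], right=[]
  root=3; inorder splits into left=[], right=[7, 23]
  root=7; inorder splits into left=[], right=[23]
  root=23; inorder splits into left=[], right=[]
Reconstructed level-order: [26, 3, 28, 7, 23]


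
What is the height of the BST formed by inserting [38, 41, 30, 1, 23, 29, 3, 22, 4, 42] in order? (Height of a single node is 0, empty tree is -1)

Insertion order: [38, 41, 30, 1, 23, 29, 3, 22, 4, 42]
Tree (level-order array): [38, 30, 41, 1, None, None, 42, None, 23, None, None, 3, 29, None, 22, None, None, 4]
Compute height bottom-up (empty subtree = -1):
  height(4) = 1 + max(-1, -1) = 0
  height(22) = 1 + max(0, -1) = 1
  height(3) = 1 + max(-1, 1) = 2
  height(29) = 1 + max(-1, -1) = 0
  height(23) = 1 + max(2, 0) = 3
  height(1) = 1 + max(-1, 3) = 4
  height(30) = 1 + max(4, -1) = 5
  height(42) = 1 + max(-1, -1) = 0
  height(41) = 1 + max(-1, 0) = 1
  height(38) = 1 + max(5, 1) = 6
Height = 6


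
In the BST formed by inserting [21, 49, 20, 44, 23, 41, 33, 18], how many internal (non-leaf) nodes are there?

Tree built from: [21, 49, 20, 44, 23, 41, 33, 18]
Tree (level-order array): [21, 20, 49, 18, None, 44, None, None, None, 23, None, None, 41, 33]
Rule: An internal node has at least one child.
Per-node child counts:
  node 21: 2 child(ren)
  node 20: 1 child(ren)
  node 18: 0 child(ren)
  node 49: 1 child(ren)
  node 44: 1 child(ren)
  node 23: 1 child(ren)
  node 41: 1 child(ren)
  node 33: 0 child(ren)
Matching nodes: [21, 20, 49, 44, 23, 41]
Count of internal (non-leaf) nodes: 6


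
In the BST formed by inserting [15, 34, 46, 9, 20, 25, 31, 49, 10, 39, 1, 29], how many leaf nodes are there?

Tree built from: [15, 34, 46, 9, 20, 25, 31, 49, 10, 39, 1, 29]
Tree (level-order array): [15, 9, 34, 1, 10, 20, 46, None, None, None, None, None, 25, 39, 49, None, 31, None, None, None, None, 29]
Rule: A leaf has 0 children.
Per-node child counts:
  node 15: 2 child(ren)
  node 9: 2 child(ren)
  node 1: 0 child(ren)
  node 10: 0 child(ren)
  node 34: 2 child(ren)
  node 20: 1 child(ren)
  node 25: 1 child(ren)
  node 31: 1 child(ren)
  node 29: 0 child(ren)
  node 46: 2 child(ren)
  node 39: 0 child(ren)
  node 49: 0 child(ren)
Matching nodes: [1, 10, 29, 39, 49]
Count of leaf nodes: 5


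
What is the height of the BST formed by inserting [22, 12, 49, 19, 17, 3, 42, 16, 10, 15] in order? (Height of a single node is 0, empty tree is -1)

Insertion order: [22, 12, 49, 19, 17, 3, 42, 16, 10, 15]
Tree (level-order array): [22, 12, 49, 3, 19, 42, None, None, 10, 17, None, None, None, None, None, 16, None, 15]
Compute height bottom-up (empty subtree = -1):
  height(10) = 1 + max(-1, -1) = 0
  height(3) = 1 + max(-1, 0) = 1
  height(15) = 1 + max(-1, -1) = 0
  height(16) = 1 + max(0, -1) = 1
  height(17) = 1 + max(1, -1) = 2
  height(19) = 1 + max(2, -1) = 3
  height(12) = 1 + max(1, 3) = 4
  height(42) = 1 + max(-1, -1) = 0
  height(49) = 1 + max(0, -1) = 1
  height(22) = 1 + max(4, 1) = 5
Height = 5


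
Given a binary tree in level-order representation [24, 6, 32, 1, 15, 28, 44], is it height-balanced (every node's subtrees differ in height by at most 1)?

Tree (level-order array): [24, 6, 32, 1, 15, 28, 44]
Definition: a tree is height-balanced if, at every node, |h(left) - h(right)| <= 1 (empty subtree has height -1).
Bottom-up per-node check:
  node 1: h_left=-1, h_right=-1, diff=0 [OK], height=0
  node 15: h_left=-1, h_right=-1, diff=0 [OK], height=0
  node 6: h_left=0, h_right=0, diff=0 [OK], height=1
  node 28: h_left=-1, h_right=-1, diff=0 [OK], height=0
  node 44: h_left=-1, h_right=-1, diff=0 [OK], height=0
  node 32: h_left=0, h_right=0, diff=0 [OK], height=1
  node 24: h_left=1, h_right=1, diff=0 [OK], height=2
All nodes satisfy the balance condition.
Result: Balanced


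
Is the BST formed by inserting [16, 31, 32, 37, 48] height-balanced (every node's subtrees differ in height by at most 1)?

Tree (level-order array): [16, None, 31, None, 32, None, 37, None, 48]
Definition: a tree is height-balanced if, at every node, |h(left) - h(right)| <= 1 (empty subtree has height -1).
Bottom-up per-node check:
  node 48: h_left=-1, h_right=-1, diff=0 [OK], height=0
  node 37: h_left=-1, h_right=0, diff=1 [OK], height=1
  node 32: h_left=-1, h_right=1, diff=2 [FAIL (|-1-1|=2 > 1)], height=2
  node 31: h_left=-1, h_right=2, diff=3 [FAIL (|-1-2|=3 > 1)], height=3
  node 16: h_left=-1, h_right=3, diff=4 [FAIL (|-1-3|=4 > 1)], height=4
Node 32 violates the condition: |-1 - 1| = 2 > 1.
Result: Not balanced


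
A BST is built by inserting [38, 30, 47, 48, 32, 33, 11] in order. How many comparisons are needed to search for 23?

Search path for 23: 38 -> 30 -> 11
Found: False
Comparisons: 3


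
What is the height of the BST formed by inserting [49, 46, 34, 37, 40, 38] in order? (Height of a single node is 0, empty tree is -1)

Insertion order: [49, 46, 34, 37, 40, 38]
Tree (level-order array): [49, 46, None, 34, None, None, 37, None, 40, 38]
Compute height bottom-up (empty subtree = -1):
  height(38) = 1 + max(-1, -1) = 0
  height(40) = 1 + max(0, -1) = 1
  height(37) = 1 + max(-1, 1) = 2
  height(34) = 1 + max(-1, 2) = 3
  height(46) = 1 + max(3, -1) = 4
  height(49) = 1 + max(4, -1) = 5
Height = 5


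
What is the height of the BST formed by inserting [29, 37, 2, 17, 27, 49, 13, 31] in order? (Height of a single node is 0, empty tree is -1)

Insertion order: [29, 37, 2, 17, 27, 49, 13, 31]
Tree (level-order array): [29, 2, 37, None, 17, 31, 49, 13, 27]
Compute height bottom-up (empty subtree = -1):
  height(13) = 1 + max(-1, -1) = 0
  height(27) = 1 + max(-1, -1) = 0
  height(17) = 1 + max(0, 0) = 1
  height(2) = 1 + max(-1, 1) = 2
  height(31) = 1 + max(-1, -1) = 0
  height(49) = 1 + max(-1, -1) = 0
  height(37) = 1 + max(0, 0) = 1
  height(29) = 1 + max(2, 1) = 3
Height = 3


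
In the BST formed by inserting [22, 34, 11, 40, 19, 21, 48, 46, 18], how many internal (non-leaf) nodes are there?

Tree built from: [22, 34, 11, 40, 19, 21, 48, 46, 18]
Tree (level-order array): [22, 11, 34, None, 19, None, 40, 18, 21, None, 48, None, None, None, None, 46]
Rule: An internal node has at least one child.
Per-node child counts:
  node 22: 2 child(ren)
  node 11: 1 child(ren)
  node 19: 2 child(ren)
  node 18: 0 child(ren)
  node 21: 0 child(ren)
  node 34: 1 child(ren)
  node 40: 1 child(ren)
  node 48: 1 child(ren)
  node 46: 0 child(ren)
Matching nodes: [22, 11, 19, 34, 40, 48]
Count of internal (non-leaf) nodes: 6


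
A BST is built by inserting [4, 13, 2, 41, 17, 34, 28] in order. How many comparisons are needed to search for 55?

Search path for 55: 4 -> 13 -> 41
Found: False
Comparisons: 3


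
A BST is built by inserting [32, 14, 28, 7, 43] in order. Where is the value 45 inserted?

Starting tree (level order): [32, 14, 43, 7, 28]
Insertion path: 32 -> 43
Result: insert 45 as right child of 43
Final tree (level order): [32, 14, 43, 7, 28, None, 45]


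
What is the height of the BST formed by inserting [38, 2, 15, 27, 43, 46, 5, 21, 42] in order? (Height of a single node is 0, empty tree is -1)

Insertion order: [38, 2, 15, 27, 43, 46, 5, 21, 42]
Tree (level-order array): [38, 2, 43, None, 15, 42, 46, 5, 27, None, None, None, None, None, None, 21]
Compute height bottom-up (empty subtree = -1):
  height(5) = 1 + max(-1, -1) = 0
  height(21) = 1 + max(-1, -1) = 0
  height(27) = 1 + max(0, -1) = 1
  height(15) = 1 + max(0, 1) = 2
  height(2) = 1 + max(-1, 2) = 3
  height(42) = 1 + max(-1, -1) = 0
  height(46) = 1 + max(-1, -1) = 0
  height(43) = 1 + max(0, 0) = 1
  height(38) = 1 + max(3, 1) = 4
Height = 4


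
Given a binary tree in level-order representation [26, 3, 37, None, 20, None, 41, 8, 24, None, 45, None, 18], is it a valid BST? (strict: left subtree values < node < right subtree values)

Level-order array: [26, 3, 37, None, 20, None, 41, 8, 24, None, 45, None, 18]
Validate using subtree bounds (lo, hi): at each node, require lo < value < hi,
then recurse left with hi=value and right with lo=value.
Preorder trace (stopping at first violation):
  at node 26 with bounds (-inf, +inf): OK
  at node 3 with bounds (-inf, 26): OK
  at node 20 with bounds (3, 26): OK
  at node 8 with bounds (3, 20): OK
  at node 18 with bounds (8, 20): OK
  at node 24 with bounds (20, 26): OK
  at node 37 with bounds (26, +inf): OK
  at node 41 with bounds (37, +inf): OK
  at node 45 with bounds (41, +inf): OK
No violation found at any node.
Result: Valid BST


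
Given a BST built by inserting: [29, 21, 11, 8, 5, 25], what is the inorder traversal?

Tree insertion order: [29, 21, 11, 8, 5, 25]
Tree (level-order array): [29, 21, None, 11, 25, 8, None, None, None, 5]
Inorder traversal: [5, 8, 11, 21, 25, 29]


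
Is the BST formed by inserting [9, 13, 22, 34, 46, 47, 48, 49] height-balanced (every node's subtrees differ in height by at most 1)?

Tree (level-order array): [9, None, 13, None, 22, None, 34, None, 46, None, 47, None, 48, None, 49]
Definition: a tree is height-balanced if, at every node, |h(left) - h(right)| <= 1 (empty subtree has height -1).
Bottom-up per-node check:
  node 49: h_left=-1, h_right=-1, diff=0 [OK], height=0
  node 48: h_left=-1, h_right=0, diff=1 [OK], height=1
  node 47: h_left=-1, h_right=1, diff=2 [FAIL (|-1-1|=2 > 1)], height=2
  node 46: h_left=-1, h_right=2, diff=3 [FAIL (|-1-2|=3 > 1)], height=3
  node 34: h_left=-1, h_right=3, diff=4 [FAIL (|-1-3|=4 > 1)], height=4
  node 22: h_left=-1, h_right=4, diff=5 [FAIL (|-1-4|=5 > 1)], height=5
  node 13: h_left=-1, h_right=5, diff=6 [FAIL (|-1-5|=6 > 1)], height=6
  node 9: h_left=-1, h_right=6, diff=7 [FAIL (|-1-6|=7 > 1)], height=7
Node 47 violates the condition: |-1 - 1| = 2 > 1.
Result: Not balanced


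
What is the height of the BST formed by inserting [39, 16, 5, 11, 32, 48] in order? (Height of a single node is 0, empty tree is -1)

Insertion order: [39, 16, 5, 11, 32, 48]
Tree (level-order array): [39, 16, 48, 5, 32, None, None, None, 11]
Compute height bottom-up (empty subtree = -1):
  height(11) = 1 + max(-1, -1) = 0
  height(5) = 1 + max(-1, 0) = 1
  height(32) = 1 + max(-1, -1) = 0
  height(16) = 1 + max(1, 0) = 2
  height(48) = 1 + max(-1, -1) = 0
  height(39) = 1 + max(2, 0) = 3
Height = 3


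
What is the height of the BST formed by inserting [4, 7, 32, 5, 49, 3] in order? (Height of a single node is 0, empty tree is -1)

Insertion order: [4, 7, 32, 5, 49, 3]
Tree (level-order array): [4, 3, 7, None, None, 5, 32, None, None, None, 49]
Compute height bottom-up (empty subtree = -1):
  height(3) = 1 + max(-1, -1) = 0
  height(5) = 1 + max(-1, -1) = 0
  height(49) = 1 + max(-1, -1) = 0
  height(32) = 1 + max(-1, 0) = 1
  height(7) = 1 + max(0, 1) = 2
  height(4) = 1 + max(0, 2) = 3
Height = 3


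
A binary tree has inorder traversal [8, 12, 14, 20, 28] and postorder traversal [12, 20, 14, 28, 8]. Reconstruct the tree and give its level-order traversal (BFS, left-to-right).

Inorder:   [8, 12, 14, 20, 28]
Postorder: [12, 20, 14, 28, 8]
Algorithm: postorder visits root last, so walk postorder right-to-left;
each value is the root of the current inorder slice — split it at that
value, recurse on the right subtree first, then the left.
Recursive splits:
  root=8; inorder splits into left=[], right=[12, 14, 20, 28]
  root=28; inorder splits into left=[12, 14, 20], right=[]
  root=14; inorder splits into left=[12], right=[20]
  root=20; inorder splits into left=[], right=[]
  root=12; inorder splits into left=[], right=[]
Reconstructed level-order: [8, 28, 14, 12, 20]


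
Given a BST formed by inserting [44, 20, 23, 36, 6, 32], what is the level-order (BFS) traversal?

Tree insertion order: [44, 20, 23, 36, 6, 32]
Tree (level-order array): [44, 20, None, 6, 23, None, None, None, 36, 32]
BFS from the root, enqueuing left then right child of each popped node:
  queue [44] -> pop 44, enqueue [20], visited so far: [44]
  queue [20] -> pop 20, enqueue [6, 23], visited so far: [44, 20]
  queue [6, 23] -> pop 6, enqueue [none], visited so far: [44, 20, 6]
  queue [23] -> pop 23, enqueue [36], visited so far: [44, 20, 6, 23]
  queue [36] -> pop 36, enqueue [32], visited so far: [44, 20, 6, 23, 36]
  queue [32] -> pop 32, enqueue [none], visited so far: [44, 20, 6, 23, 36, 32]
Result: [44, 20, 6, 23, 36, 32]


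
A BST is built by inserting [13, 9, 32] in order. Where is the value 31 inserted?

Starting tree (level order): [13, 9, 32]
Insertion path: 13 -> 32
Result: insert 31 as left child of 32
Final tree (level order): [13, 9, 32, None, None, 31]


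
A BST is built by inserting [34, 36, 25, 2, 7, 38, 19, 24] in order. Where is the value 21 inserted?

Starting tree (level order): [34, 25, 36, 2, None, None, 38, None, 7, None, None, None, 19, None, 24]
Insertion path: 34 -> 25 -> 2 -> 7 -> 19 -> 24
Result: insert 21 as left child of 24
Final tree (level order): [34, 25, 36, 2, None, None, 38, None, 7, None, None, None, 19, None, 24, 21]


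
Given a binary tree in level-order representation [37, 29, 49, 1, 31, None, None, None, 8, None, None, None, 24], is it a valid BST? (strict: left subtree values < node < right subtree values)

Level-order array: [37, 29, 49, 1, 31, None, None, None, 8, None, None, None, 24]
Validate using subtree bounds (lo, hi): at each node, require lo < value < hi,
then recurse left with hi=value and right with lo=value.
Preorder trace (stopping at first violation):
  at node 37 with bounds (-inf, +inf): OK
  at node 29 with bounds (-inf, 37): OK
  at node 1 with bounds (-inf, 29): OK
  at node 8 with bounds (1, 29): OK
  at node 24 with bounds (8, 29): OK
  at node 31 with bounds (29, 37): OK
  at node 49 with bounds (37, +inf): OK
No violation found at any node.
Result: Valid BST


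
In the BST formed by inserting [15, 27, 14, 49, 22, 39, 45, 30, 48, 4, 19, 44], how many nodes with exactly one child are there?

Tree built from: [15, 27, 14, 49, 22, 39, 45, 30, 48, 4, 19, 44]
Tree (level-order array): [15, 14, 27, 4, None, 22, 49, None, None, 19, None, 39, None, None, None, 30, 45, None, None, 44, 48]
Rule: These are nodes with exactly 1 non-null child.
Per-node child counts:
  node 15: 2 child(ren)
  node 14: 1 child(ren)
  node 4: 0 child(ren)
  node 27: 2 child(ren)
  node 22: 1 child(ren)
  node 19: 0 child(ren)
  node 49: 1 child(ren)
  node 39: 2 child(ren)
  node 30: 0 child(ren)
  node 45: 2 child(ren)
  node 44: 0 child(ren)
  node 48: 0 child(ren)
Matching nodes: [14, 22, 49]
Count of nodes with exactly one child: 3


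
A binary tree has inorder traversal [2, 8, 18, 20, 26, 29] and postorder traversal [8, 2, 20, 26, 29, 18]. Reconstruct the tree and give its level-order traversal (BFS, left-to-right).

Inorder:   [2, 8, 18, 20, 26, 29]
Postorder: [8, 2, 20, 26, 29, 18]
Algorithm: postorder visits root last, so walk postorder right-to-left;
each value is the root of the current inorder slice — split it at that
value, recurse on the right subtree first, then the left.
Recursive splits:
  root=18; inorder splits into left=[2, 8], right=[20, 26, 29]
  root=29; inorder splits into left=[20, 26], right=[]
  root=26; inorder splits into left=[20], right=[]
  root=20; inorder splits into left=[], right=[]
  root=2; inorder splits into left=[], right=[8]
  root=8; inorder splits into left=[], right=[]
Reconstructed level-order: [18, 2, 29, 8, 26, 20]


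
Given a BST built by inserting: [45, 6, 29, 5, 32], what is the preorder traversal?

Tree insertion order: [45, 6, 29, 5, 32]
Tree (level-order array): [45, 6, None, 5, 29, None, None, None, 32]
Preorder traversal: [45, 6, 5, 29, 32]


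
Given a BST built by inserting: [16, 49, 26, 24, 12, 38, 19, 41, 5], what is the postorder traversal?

Tree insertion order: [16, 49, 26, 24, 12, 38, 19, 41, 5]
Tree (level-order array): [16, 12, 49, 5, None, 26, None, None, None, 24, 38, 19, None, None, 41]
Postorder traversal: [5, 12, 19, 24, 41, 38, 26, 49, 16]


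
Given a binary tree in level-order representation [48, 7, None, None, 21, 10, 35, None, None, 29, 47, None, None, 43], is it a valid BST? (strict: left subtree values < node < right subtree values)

Level-order array: [48, 7, None, None, 21, 10, 35, None, None, 29, 47, None, None, 43]
Validate using subtree bounds (lo, hi): at each node, require lo < value < hi,
then recurse left with hi=value and right with lo=value.
Preorder trace (stopping at first violation):
  at node 48 with bounds (-inf, +inf): OK
  at node 7 with bounds (-inf, 48): OK
  at node 21 with bounds (7, 48): OK
  at node 10 with bounds (7, 21): OK
  at node 35 with bounds (21, 48): OK
  at node 29 with bounds (21, 35): OK
  at node 47 with bounds (35, 48): OK
  at node 43 with bounds (35, 47): OK
No violation found at any node.
Result: Valid BST


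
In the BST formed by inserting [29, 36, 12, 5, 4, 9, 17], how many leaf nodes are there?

Tree built from: [29, 36, 12, 5, 4, 9, 17]
Tree (level-order array): [29, 12, 36, 5, 17, None, None, 4, 9]
Rule: A leaf has 0 children.
Per-node child counts:
  node 29: 2 child(ren)
  node 12: 2 child(ren)
  node 5: 2 child(ren)
  node 4: 0 child(ren)
  node 9: 0 child(ren)
  node 17: 0 child(ren)
  node 36: 0 child(ren)
Matching nodes: [4, 9, 17, 36]
Count of leaf nodes: 4


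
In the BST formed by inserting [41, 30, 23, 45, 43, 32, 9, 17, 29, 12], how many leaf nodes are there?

Tree built from: [41, 30, 23, 45, 43, 32, 9, 17, 29, 12]
Tree (level-order array): [41, 30, 45, 23, 32, 43, None, 9, 29, None, None, None, None, None, 17, None, None, 12]
Rule: A leaf has 0 children.
Per-node child counts:
  node 41: 2 child(ren)
  node 30: 2 child(ren)
  node 23: 2 child(ren)
  node 9: 1 child(ren)
  node 17: 1 child(ren)
  node 12: 0 child(ren)
  node 29: 0 child(ren)
  node 32: 0 child(ren)
  node 45: 1 child(ren)
  node 43: 0 child(ren)
Matching nodes: [12, 29, 32, 43]
Count of leaf nodes: 4


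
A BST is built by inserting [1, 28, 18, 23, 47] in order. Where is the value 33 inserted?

Starting tree (level order): [1, None, 28, 18, 47, None, 23]
Insertion path: 1 -> 28 -> 47
Result: insert 33 as left child of 47
Final tree (level order): [1, None, 28, 18, 47, None, 23, 33]


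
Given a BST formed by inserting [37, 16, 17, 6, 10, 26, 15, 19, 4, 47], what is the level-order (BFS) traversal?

Tree insertion order: [37, 16, 17, 6, 10, 26, 15, 19, 4, 47]
Tree (level-order array): [37, 16, 47, 6, 17, None, None, 4, 10, None, 26, None, None, None, 15, 19]
BFS from the root, enqueuing left then right child of each popped node:
  queue [37] -> pop 37, enqueue [16, 47], visited so far: [37]
  queue [16, 47] -> pop 16, enqueue [6, 17], visited so far: [37, 16]
  queue [47, 6, 17] -> pop 47, enqueue [none], visited so far: [37, 16, 47]
  queue [6, 17] -> pop 6, enqueue [4, 10], visited so far: [37, 16, 47, 6]
  queue [17, 4, 10] -> pop 17, enqueue [26], visited so far: [37, 16, 47, 6, 17]
  queue [4, 10, 26] -> pop 4, enqueue [none], visited so far: [37, 16, 47, 6, 17, 4]
  queue [10, 26] -> pop 10, enqueue [15], visited so far: [37, 16, 47, 6, 17, 4, 10]
  queue [26, 15] -> pop 26, enqueue [19], visited so far: [37, 16, 47, 6, 17, 4, 10, 26]
  queue [15, 19] -> pop 15, enqueue [none], visited so far: [37, 16, 47, 6, 17, 4, 10, 26, 15]
  queue [19] -> pop 19, enqueue [none], visited so far: [37, 16, 47, 6, 17, 4, 10, 26, 15, 19]
Result: [37, 16, 47, 6, 17, 4, 10, 26, 15, 19]


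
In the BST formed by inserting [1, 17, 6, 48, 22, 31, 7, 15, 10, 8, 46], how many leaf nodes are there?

Tree built from: [1, 17, 6, 48, 22, 31, 7, 15, 10, 8, 46]
Tree (level-order array): [1, None, 17, 6, 48, None, 7, 22, None, None, 15, None, 31, 10, None, None, 46, 8]
Rule: A leaf has 0 children.
Per-node child counts:
  node 1: 1 child(ren)
  node 17: 2 child(ren)
  node 6: 1 child(ren)
  node 7: 1 child(ren)
  node 15: 1 child(ren)
  node 10: 1 child(ren)
  node 8: 0 child(ren)
  node 48: 1 child(ren)
  node 22: 1 child(ren)
  node 31: 1 child(ren)
  node 46: 0 child(ren)
Matching nodes: [8, 46]
Count of leaf nodes: 2


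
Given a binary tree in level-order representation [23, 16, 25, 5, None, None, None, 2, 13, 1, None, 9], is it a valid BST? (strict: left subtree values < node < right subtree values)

Level-order array: [23, 16, 25, 5, None, None, None, 2, 13, 1, None, 9]
Validate using subtree bounds (lo, hi): at each node, require lo < value < hi,
then recurse left with hi=value and right with lo=value.
Preorder trace (stopping at first violation):
  at node 23 with bounds (-inf, +inf): OK
  at node 16 with bounds (-inf, 23): OK
  at node 5 with bounds (-inf, 16): OK
  at node 2 with bounds (-inf, 5): OK
  at node 1 with bounds (-inf, 2): OK
  at node 13 with bounds (5, 16): OK
  at node 9 with bounds (5, 13): OK
  at node 25 with bounds (23, +inf): OK
No violation found at any node.
Result: Valid BST


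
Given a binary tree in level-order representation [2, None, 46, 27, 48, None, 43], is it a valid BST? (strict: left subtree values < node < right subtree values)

Level-order array: [2, None, 46, 27, 48, None, 43]
Validate using subtree bounds (lo, hi): at each node, require lo < value < hi,
then recurse left with hi=value and right with lo=value.
Preorder trace (stopping at first violation):
  at node 2 with bounds (-inf, +inf): OK
  at node 46 with bounds (2, +inf): OK
  at node 27 with bounds (2, 46): OK
  at node 43 with bounds (27, 46): OK
  at node 48 with bounds (46, +inf): OK
No violation found at any node.
Result: Valid BST


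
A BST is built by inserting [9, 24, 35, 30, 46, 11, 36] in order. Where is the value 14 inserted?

Starting tree (level order): [9, None, 24, 11, 35, None, None, 30, 46, None, None, 36]
Insertion path: 9 -> 24 -> 11
Result: insert 14 as right child of 11
Final tree (level order): [9, None, 24, 11, 35, None, 14, 30, 46, None, None, None, None, 36]


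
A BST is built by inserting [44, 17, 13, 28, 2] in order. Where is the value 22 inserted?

Starting tree (level order): [44, 17, None, 13, 28, 2]
Insertion path: 44 -> 17 -> 28
Result: insert 22 as left child of 28
Final tree (level order): [44, 17, None, 13, 28, 2, None, 22]


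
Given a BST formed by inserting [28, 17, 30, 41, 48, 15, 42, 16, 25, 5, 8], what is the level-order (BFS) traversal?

Tree insertion order: [28, 17, 30, 41, 48, 15, 42, 16, 25, 5, 8]
Tree (level-order array): [28, 17, 30, 15, 25, None, 41, 5, 16, None, None, None, 48, None, 8, None, None, 42]
BFS from the root, enqueuing left then right child of each popped node:
  queue [28] -> pop 28, enqueue [17, 30], visited so far: [28]
  queue [17, 30] -> pop 17, enqueue [15, 25], visited so far: [28, 17]
  queue [30, 15, 25] -> pop 30, enqueue [41], visited so far: [28, 17, 30]
  queue [15, 25, 41] -> pop 15, enqueue [5, 16], visited so far: [28, 17, 30, 15]
  queue [25, 41, 5, 16] -> pop 25, enqueue [none], visited so far: [28, 17, 30, 15, 25]
  queue [41, 5, 16] -> pop 41, enqueue [48], visited so far: [28, 17, 30, 15, 25, 41]
  queue [5, 16, 48] -> pop 5, enqueue [8], visited so far: [28, 17, 30, 15, 25, 41, 5]
  queue [16, 48, 8] -> pop 16, enqueue [none], visited so far: [28, 17, 30, 15, 25, 41, 5, 16]
  queue [48, 8] -> pop 48, enqueue [42], visited so far: [28, 17, 30, 15, 25, 41, 5, 16, 48]
  queue [8, 42] -> pop 8, enqueue [none], visited so far: [28, 17, 30, 15, 25, 41, 5, 16, 48, 8]
  queue [42] -> pop 42, enqueue [none], visited so far: [28, 17, 30, 15, 25, 41, 5, 16, 48, 8, 42]
Result: [28, 17, 30, 15, 25, 41, 5, 16, 48, 8, 42]


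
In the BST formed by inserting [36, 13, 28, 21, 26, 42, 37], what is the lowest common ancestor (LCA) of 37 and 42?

Tree insertion order: [36, 13, 28, 21, 26, 42, 37]
Tree (level-order array): [36, 13, 42, None, 28, 37, None, 21, None, None, None, None, 26]
In a BST, the LCA of p=37, q=42 is the first node v on the
root-to-leaf path with p <= v <= q (go left if both < v, right if both > v).
Walk from root:
  at 36: both 37 and 42 > 36, go right
  at 42: 37 <= 42 <= 42, this is the LCA
LCA = 42


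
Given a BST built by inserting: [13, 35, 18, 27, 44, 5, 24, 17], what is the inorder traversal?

Tree insertion order: [13, 35, 18, 27, 44, 5, 24, 17]
Tree (level-order array): [13, 5, 35, None, None, 18, 44, 17, 27, None, None, None, None, 24]
Inorder traversal: [5, 13, 17, 18, 24, 27, 35, 44]


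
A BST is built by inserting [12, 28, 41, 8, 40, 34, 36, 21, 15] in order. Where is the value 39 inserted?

Starting tree (level order): [12, 8, 28, None, None, 21, 41, 15, None, 40, None, None, None, 34, None, None, 36]
Insertion path: 12 -> 28 -> 41 -> 40 -> 34 -> 36
Result: insert 39 as right child of 36
Final tree (level order): [12, 8, 28, None, None, 21, 41, 15, None, 40, None, None, None, 34, None, None, 36, None, 39]


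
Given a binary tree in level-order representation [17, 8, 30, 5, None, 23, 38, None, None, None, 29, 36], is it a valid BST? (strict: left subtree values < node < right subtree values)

Level-order array: [17, 8, 30, 5, None, 23, 38, None, None, None, 29, 36]
Validate using subtree bounds (lo, hi): at each node, require lo < value < hi,
then recurse left with hi=value and right with lo=value.
Preorder trace (stopping at first violation):
  at node 17 with bounds (-inf, +inf): OK
  at node 8 with bounds (-inf, 17): OK
  at node 5 with bounds (-inf, 8): OK
  at node 30 with bounds (17, +inf): OK
  at node 23 with bounds (17, 30): OK
  at node 29 with bounds (23, 30): OK
  at node 38 with bounds (30, +inf): OK
  at node 36 with bounds (30, 38): OK
No violation found at any node.
Result: Valid BST


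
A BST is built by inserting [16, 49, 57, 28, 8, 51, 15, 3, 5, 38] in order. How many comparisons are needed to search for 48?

Search path for 48: 16 -> 49 -> 28 -> 38
Found: False
Comparisons: 4


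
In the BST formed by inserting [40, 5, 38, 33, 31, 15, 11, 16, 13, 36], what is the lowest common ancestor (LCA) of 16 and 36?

Tree insertion order: [40, 5, 38, 33, 31, 15, 11, 16, 13, 36]
Tree (level-order array): [40, 5, None, None, 38, 33, None, 31, 36, 15, None, None, None, 11, 16, None, 13]
In a BST, the LCA of p=16, q=36 is the first node v on the
root-to-leaf path with p <= v <= q (go left if both < v, right if both > v).
Walk from root:
  at 40: both 16 and 36 < 40, go left
  at 5: both 16 and 36 > 5, go right
  at 38: both 16 and 36 < 38, go left
  at 33: 16 <= 33 <= 36, this is the LCA
LCA = 33


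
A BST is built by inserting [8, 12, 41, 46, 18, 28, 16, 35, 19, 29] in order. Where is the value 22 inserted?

Starting tree (level order): [8, None, 12, None, 41, 18, 46, 16, 28, None, None, None, None, 19, 35, None, None, 29]
Insertion path: 8 -> 12 -> 41 -> 18 -> 28 -> 19
Result: insert 22 as right child of 19
Final tree (level order): [8, None, 12, None, 41, 18, 46, 16, 28, None, None, None, None, 19, 35, None, 22, 29]


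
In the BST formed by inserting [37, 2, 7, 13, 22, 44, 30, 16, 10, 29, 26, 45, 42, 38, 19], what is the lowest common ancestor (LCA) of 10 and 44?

Tree insertion order: [37, 2, 7, 13, 22, 44, 30, 16, 10, 29, 26, 45, 42, 38, 19]
Tree (level-order array): [37, 2, 44, None, 7, 42, 45, None, 13, 38, None, None, None, 10, 22, None, None, None, None, 16, 30, None, 19, 29, None, None, None, 26]
In a BST, the LCA of p=10, q=44 is the first node v on the
root-to-leaf path with p <= v <= q (go left if both < v, right if both > v).
Walk from root:
  at 37: 10 <= 37 <= 44, this is the LCA
LCA = 37


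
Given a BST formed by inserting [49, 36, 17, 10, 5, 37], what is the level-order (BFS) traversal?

Tree insertion order: [49, 36, 17, 10, 5, 37]
Tree (level-order array): [49, 36, None, 17, 37, 10, None, None, None, 5]
BFS from the root, enqueuing left then right child of each popped node:
  queue [49] -> pop 49, enqueue [36], visited so far: [49]
  queue [36] -> pop 36, enqueue [17, 37], visited so far: [49, 36]
  queue [17, 37] -> pop 17, enqueue [10], visited so far: [49, 36, 17]
  queue [37, 10] -> pop 37, enqueue [none], visited so far: [49, 36, 17, 37]
  queue [10] -> pop 10, enqueue [5], visited so far: [49, 36, 17, 37, 10]
  queue [5] -> pop 5, enqueue [none], visited so far: [49, 36, 17, 37, 10, 5]
Result: [49, 36, 17, 37, 10, 5]


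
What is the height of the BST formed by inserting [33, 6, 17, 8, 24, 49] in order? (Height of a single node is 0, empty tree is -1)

Insertion order: [33, 6, 17, 8, 24, 49]
Tree (level-order array): [33, 6, 49, None, 17, None, None, 8, 24]
Compute height bottom-up (empty subtree = -1):
  height(8) = 1 + max(-1, -1) = 0
  height(24) = 1 + max(-1, -1) = 0
  height(17) = 1 + max(0, 0) = 1
  height(6) = 1 + max(-1, 1) = 2
  height(49) = 1 + max(-1, -1) = 0
  height(33) = 1 + max(2, 0) = 3
Height = 3


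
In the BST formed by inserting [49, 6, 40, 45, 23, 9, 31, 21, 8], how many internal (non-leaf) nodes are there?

Tree built from: [49, 6, 40, 45, 23, 9, 31, 21, 8]
Tree (level-order array): [49, 6, None, None, 40, 23, 45, 9, 31, None, None, 8, 21]
Rule: An internal node has at least one child.
Per-node child counts:
  node 49: 1 child(ren)
  node 6: 1 child(ren)
  node 40: 2 child(ren)
  node 23: 2 child(ren)
  node 9: 2 child(ren)
  node 8: 0 child(ren)
  node 21: 0 child(ren)
  node 31: 0 child(ren)
  node 45: 0 child(ren)
Matching nodes: [49, 6, 40, 23, 9]
Count of internal (non-leaf) nodes: 5


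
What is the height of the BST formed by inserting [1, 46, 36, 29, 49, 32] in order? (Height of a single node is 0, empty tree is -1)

Insertion order: [1, 46, 36, 29, 49, 32]
Tree (level-order array): [1, None, 46, 36, 49, 29, None, None, None, None, 32]
Compute height bottom-up (empty subtree = -1):
  height(32) = 1 + max(-1, -1) = 0
  height(29) = 1 + max(-1, 0) = 1
  height(36) = 1 + max(1, -1) = 2
  height(49) = 1 + max(-1, -1) = 0
  height(46) = 1 + max(2, 0) = 3
  height(1) = 1 + max(-1, 3) = 4
Height = 4


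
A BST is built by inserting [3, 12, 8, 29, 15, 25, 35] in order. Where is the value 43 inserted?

Starting tree (level order): [3, None, 12, 8, 29, None, None, 15, 35, None, 25]
Insertion path: 3 -> 12 -> 29 -> 35
Result: insert 43 as right child of 35
Final tree (level order): [3, None, 12, 8, 29, None, None, 15, 35, None, 25, None, 43]


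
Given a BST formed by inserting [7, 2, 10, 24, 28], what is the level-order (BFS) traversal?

Tree insertion order: [7, 2, 10, 24, 28]
Tree (level-order array): [7, 2, 10, None, None, None, 24, None, 28]
BFS from the root, enqueuing left then right child of each popped node:
  queue [7] -> pop 7, enqueue [2, 10], visited so far: [7]
  queue [2, 10] -> pop 2, enqueue [none], visited so far: [7, 2]
  queue [10] -> pop 10, enqueue [24], visited so far: [7, 2, 10]
  queue [24] -> pop 24, enqueue [28], visited so far: [7, 2, 10, 24]
  queue [28] -> pop 28, enqueue [none], visited so far: [7, 2, 10, 24, 28]
Result: [7, 2, 10, 24, 28]


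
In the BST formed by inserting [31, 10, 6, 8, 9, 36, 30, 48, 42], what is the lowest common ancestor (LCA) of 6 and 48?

Tree insertion order: [31, 10, 6, 8, 9, 36, 30, 48, 42]
Tree (level-order array): [31, 10, 36, 6, 30, None, 48, None, 8, None, None, 42, None, None, 9]
In a BST, the LCA of p=6, q=48 is the first node v on the
root-to-leaf path with p <= v <= q (go left if both < v, right if both > v).
Walk from root:
  at 31: 6 <= 31 <= 48, this is the LCA
LCA = 31


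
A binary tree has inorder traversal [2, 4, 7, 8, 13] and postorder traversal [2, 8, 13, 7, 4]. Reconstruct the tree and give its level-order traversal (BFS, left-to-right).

Inorder:   [2, 4, 7, 8, 13]
Postorder: [2, 8, 13, 7, 4]
Algorithm: postorder visits root last, so walk postorder right-to-left;
each value is the root of the current inorder slice — split it at that
value, recurse on the right subtree first, then the left.
Recursive splits:
  root=4; inorder splits into left=[2], right=[7, 8, 13]
  root=7; inorder splits into left=[], right=[8, 13]
  root=13; inorder splits into left=[8], right=[]
  root=8; inorder splits into left=[], right=[]
  root=2; inorder splits into left=[], right=[]
Reconstructed level-order: [4, 2, 7, 13, 8]


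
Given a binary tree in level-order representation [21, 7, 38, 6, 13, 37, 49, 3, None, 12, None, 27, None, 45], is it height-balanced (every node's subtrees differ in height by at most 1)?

Tree (level-order array): [21, 7, 38, 6, 13, 37, 49, 3, None, 12, None, 27, None, 45]
Definition: a tree is height-balanced if, at every node, |h(left) - h(right)| <= 1 (empty subtree has height -1).
Bottom-up per-node check:
  node 3: h_left=-1, h_right=-1, diff=0 [OK], height=0
  node 6: h_left=0, h_right=-1, diff=1 [OK], height=1
  node 12: h_left=-1, h_right=-1, diff=0 [OK], height=0
  node 13: h_left=0, h_right=-1, diff=1 [OK], height=1
  node 7: h_left=1, h_right=1, diff=0 [OK], height=2
  node 27: h_left=-1, h_right=-1, diff=0 [OK], height=0
  node 37: h_left=0, h_right=-1, diff=1 [OK], height=1
  node 45: h_left=-1, h_right=-1, diff=0 [OK], height=0
  node 49: h_left=0, h_right=-1, diff=1 [OK], height=1
  node 38: h_left=1, h_right=1, diff=0 [OK], height=2
  node 21: h_left=2, h_right=2, diff=0 [OK], height=3
All nodes satisfy the balance condition.
Result: Balanced


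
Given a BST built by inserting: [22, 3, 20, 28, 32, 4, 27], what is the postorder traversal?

Tree insertion order: [22, 3, 20, 28, 32, 4, 27]
Tree (level-order array): [22, 3, 28, None, 20, 27, 32, 4]
Postorder traversal: [4, 20, 3, 27, 32, 28, 22]


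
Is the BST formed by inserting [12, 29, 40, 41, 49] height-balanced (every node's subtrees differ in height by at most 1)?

Tree (level-order array): [12, None, 29, None, 40, None, 41, None, 49]
Definition: a tree is height-balanced if, at every node, |h(left) - h(right)| <= 1 (empty subtree has height -1).
Bottom-up per-node check:
  node 49: h_left=-1, h_right=-1, diff=0 [OK], height=0
  node 41: h_left=-1, h_right=0, diff=1 [OK], height=1
  node 40: h_left=-1, h_right=1, diff=2 [FAIL (|-1-1|=2 > 1)], height=2
  node 29: h_left=-1, h_right=2, diff=3 [FAIL (|-1-2|=3 > 1)], height=3
  node 12: h_left=-1, h_right=3, diff=4 [FAIL (|-1-3|=4 > 1)], height=4
Node 40 violates the condition: |-1 - 1| = 2 > 1.
Result: Not balanced


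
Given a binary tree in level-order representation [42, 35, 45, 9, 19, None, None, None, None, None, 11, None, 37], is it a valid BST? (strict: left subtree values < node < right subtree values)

Level-order array: [42, 35, 45, 9, 19, None, None, None, None, None, 11, None, 37]
Validate using subtree bounds (lo, hi): at each node, require lo < value < hi,
then recurse left with hi=value and right with lo=value.
Preorder trace (stopping at first violation):
  at node 42 with bounds (-inf, +inf): OK
  at node 35 with bounds (-inf, 42): OK
  at node 9 with bounds (-inf, 35): OK
  at node 19 with bounds (35, 42): VIOLATION
Node 19 violates its bound: not (35 < 19 < 42).
Result: Not a valid BST


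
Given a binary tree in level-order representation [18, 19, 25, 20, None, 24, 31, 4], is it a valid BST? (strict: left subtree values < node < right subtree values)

Level-order array: [18, 19, 25, 20, None, 24, 31, 4]
Validate using subtree bounds (lo, hi): at each node, require lo < value < hi,
then recurse left with hi=value and right with lo=value.
Preorder trace (stopping at first violation):
  at node 18 with bounds (-inf, +inf): OK
  at node 19 with bounds (-inf, 18): VIOLATION
Node 19 violates its bound: not (-inf < 19 < 18).
Result: Not a valid BST


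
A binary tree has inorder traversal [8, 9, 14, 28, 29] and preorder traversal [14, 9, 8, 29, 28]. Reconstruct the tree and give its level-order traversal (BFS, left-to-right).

Inorder:  [8, 9, 14, 28, 29]
Preorder: [14, 9, 8, 29, 28]
Algorithm: preorder visits root first, so consume preorder in order;
for each root, split the current inorder slice at that value into
left-subtree inorder and right-subtree inorder, then recurse.
Recursive splits:
  root=14; inorder splits into left=[8, 9], right=[28, 29]
  root=9; inorder splits into left=[8], right=[]
  root=8; inorder splits into left=[], right=[]
  root=29; inorder splits into left=[28], right=[]
  root=28; inorder splits into left=[], right=[]
Reconstructed level-order: [14, 9, 29, 8, 28]


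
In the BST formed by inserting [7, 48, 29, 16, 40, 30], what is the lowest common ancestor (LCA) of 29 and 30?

Tree insertion order: [7, 48, 29, 16, 40, 30]
Tree (level-order array): [7, None, 48, 29, None, 16, 40, None, None, 30]
In a BST, the LCA of p=29, q=30 is the first node v on the
root-to-leaf path with p <= v <= q (go left if both < v, right if both > v).
Walk from root:
  at 7: both 29 and 30 > 7, go right
  at 48: both 29 and 30 < 48, go left
  at 29: 29 <= 29 <= 30, this is the LCA
LCA = 29


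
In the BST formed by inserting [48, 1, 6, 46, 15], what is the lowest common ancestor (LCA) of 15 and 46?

Tree insertion order: [48, 1, 6, 46, 15]
Tree (level-order array): [48, 1, None, None, 6, None, 46, 15]
In a BST, the LCA of p=15, q=46 is the first node v on the
root-to-leaf path with p <= v <= q (go left if both < v, right if both > v).
Walk from root:
  at 48: both 15 and 46 < 48, go left
  at 1: both 15 and 46 > 1, go right
  at 6: both 15 and 46 > 6, go right
  at 46: 15 <= 46 <= 46, this is the LCA
LCA = 46


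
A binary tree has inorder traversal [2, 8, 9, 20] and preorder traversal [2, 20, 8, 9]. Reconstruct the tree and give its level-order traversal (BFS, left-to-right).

Inorder:  [2, 8, 9, 20]
Preorder: [2, 20, 8, 9]
Algorithm: preorder visits root first, so consume preorder in order;
for each root, split the current inorder slice at that value into
left-subtree inorder and right-subtree inorder, then recurse.
Recursive splits:
  root=2; inorder splits into left=[], right=[8, 9, 20]
  root=20; inorder splits into left=[8, 9], right=[]
  root=8; inorder splits into left=[], right=[9]
  root=9; inorder splits into left=[], right=[]
Reconstructed level-order: [2, 20, 8, 9]
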